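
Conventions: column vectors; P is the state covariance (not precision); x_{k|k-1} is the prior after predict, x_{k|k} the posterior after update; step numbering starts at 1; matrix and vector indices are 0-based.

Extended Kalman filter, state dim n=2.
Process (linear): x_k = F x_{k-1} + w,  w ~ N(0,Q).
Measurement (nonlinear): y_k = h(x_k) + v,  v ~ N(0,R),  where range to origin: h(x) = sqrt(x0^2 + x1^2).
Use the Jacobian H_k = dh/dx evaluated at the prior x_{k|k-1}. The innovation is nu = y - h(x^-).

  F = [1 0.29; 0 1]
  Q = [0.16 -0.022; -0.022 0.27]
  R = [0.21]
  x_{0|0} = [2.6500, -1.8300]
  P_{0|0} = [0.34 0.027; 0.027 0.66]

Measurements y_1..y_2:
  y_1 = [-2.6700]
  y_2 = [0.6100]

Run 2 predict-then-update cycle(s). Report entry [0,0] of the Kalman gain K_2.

step 1: x^-=[2.1193, -1.8300]  P^-=[0.5712 0.1964; 0.1964 0.9300]  H_jac=[0.7569 -0.6536]  S=[0.7401]  K=[0.4107; -0.6204]  nu=[-5.4701]  x^+=[-0.1270, 1.5635]  P^+=[0.4463 0.3850; 0.3850 0.6452]
step 2: x^-=[0.3264, 1.5635]  P^-=[0.8839 0.5501; 0.5501 0.9152]  H_jac=[0.2043 0.9789]  S=[1.3439]  K=[0.5351; 0.7502]  nu=[-0.9872]  x^+=[-0.2018, 0.8229]  P^+=[0.4991 0.0106; 0.0106 0.1587]

K[0,0] = 0.5351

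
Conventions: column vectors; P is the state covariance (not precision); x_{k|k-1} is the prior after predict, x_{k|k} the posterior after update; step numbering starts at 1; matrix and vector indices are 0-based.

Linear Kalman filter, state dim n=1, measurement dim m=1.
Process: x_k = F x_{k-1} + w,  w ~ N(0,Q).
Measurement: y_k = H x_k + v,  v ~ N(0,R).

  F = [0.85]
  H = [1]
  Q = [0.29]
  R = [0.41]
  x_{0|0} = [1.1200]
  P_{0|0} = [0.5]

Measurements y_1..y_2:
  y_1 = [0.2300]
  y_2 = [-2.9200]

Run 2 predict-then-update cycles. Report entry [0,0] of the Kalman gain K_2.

step 1: x^-=[0.9520]  P^-=[0.6512]  S=[1.0612]  K=[0.6137]  nu=[-0.7220]  x^+=[0.5089]  P^+=[0.2516]
step 2: x^-=[0.4326]  P^-=[0.4718]  S=[0.8818]  K=[0.5350]  nu=[-3.3526]  x^+=[-1.3612]  P^+=[0.2194]

K[0,0] = 0.5350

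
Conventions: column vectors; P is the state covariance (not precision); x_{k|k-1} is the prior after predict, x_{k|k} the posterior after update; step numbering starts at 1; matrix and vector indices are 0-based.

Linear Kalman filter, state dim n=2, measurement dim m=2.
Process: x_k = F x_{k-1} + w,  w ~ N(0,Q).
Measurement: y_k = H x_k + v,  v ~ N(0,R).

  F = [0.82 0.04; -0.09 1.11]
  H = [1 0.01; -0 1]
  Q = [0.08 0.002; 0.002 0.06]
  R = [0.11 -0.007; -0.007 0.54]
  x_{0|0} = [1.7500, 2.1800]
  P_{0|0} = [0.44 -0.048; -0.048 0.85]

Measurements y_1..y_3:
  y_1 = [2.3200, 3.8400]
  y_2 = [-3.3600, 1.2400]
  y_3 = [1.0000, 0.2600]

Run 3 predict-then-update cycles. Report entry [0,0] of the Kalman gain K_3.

step 1: x^-=[1.5222, 2.2623]  P^-=[0.3741 -0.0362; -0.0362 1.1204]  S=[0.4835 -0.0320; -0.0320 1.6604]  K=[0.7725 -0.0069; -0.0071 0.6746]  nu=[0.7752, 1.5777]  x^+=[2.1101, 3.3212]  P^+=[0.0851 -0.0091; -0.0091 0.3644]
step 2: x^-=[1.8632, 3.4966]  P^-=[0.1372 0.0036; 0.0036 0.5114]  S=[0.2473 0.0017; 0.0017 1.0514]  K=[0.5549 0.0025; 0.0319 0.4864]  nu=[-5.2581, -2.2566]  x^+=[-1.0603, 2.2315]  P^+=[0.0610 -0.0025; -0.0025 0.2624]
step 3: x^-=[-0.7801, 2.5724]  P^-=[0.1213 0.0069; 0.0069 0.3843]  S=[0.2315 0.0037; 0.0037 0.9243]  K=[0.5242 0.0053; 0.0396 0.4156]  nu=[1.7544, -2.3124]  x^+=[0.1273, 1.6807]  P^+=[0.0576 -0.0008; -0.0008 0.2242]

K[0,0] = 0.5242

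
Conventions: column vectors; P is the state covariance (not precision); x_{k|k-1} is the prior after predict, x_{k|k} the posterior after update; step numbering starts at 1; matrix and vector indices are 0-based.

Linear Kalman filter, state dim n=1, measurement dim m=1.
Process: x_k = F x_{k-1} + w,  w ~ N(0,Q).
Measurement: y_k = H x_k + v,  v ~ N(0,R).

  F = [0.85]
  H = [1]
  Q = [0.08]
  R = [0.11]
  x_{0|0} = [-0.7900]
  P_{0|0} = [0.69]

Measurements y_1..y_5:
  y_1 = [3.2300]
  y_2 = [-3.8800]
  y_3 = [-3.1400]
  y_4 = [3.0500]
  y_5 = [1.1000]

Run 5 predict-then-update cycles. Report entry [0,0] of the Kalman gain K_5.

K[0,0] = 0.5256

step 1: x^-=[-0.6715]  P^-=[0.5785]  S=[0.6885]  K=[0.8402]  nu=[3.9015]  x^+=[2.6067]  P^+=[0.0924]
step 2: x^-=[2.2157]  P^-=[0.1468]  S=[0.2568]  K=[0.5716]  nu=[-6.0957]  x^+=[-1.2687]  P^+=[0.0629]
step 3: x^-=[-1.0784]  P^-=[0.1254]  S=[0.2354]  K=[0.5328]  nu=[-2.0616]  x^+=[-2.1768]  P^+=[0.0586]
step 4: x^-=[-1.8502]  P^-=[0.1223]  S=[0.2323]  K=[0.5266]  nu=[4.9002]  x^+=[0.7300]  P^+=[0.0579]
step 5: x^-=[0.6205]  P^-=[0.1218]  S=[0.2318]  K=[0.5256]  nu=[0.4795]  x^+=[0.8725]  P^+=[0.0578]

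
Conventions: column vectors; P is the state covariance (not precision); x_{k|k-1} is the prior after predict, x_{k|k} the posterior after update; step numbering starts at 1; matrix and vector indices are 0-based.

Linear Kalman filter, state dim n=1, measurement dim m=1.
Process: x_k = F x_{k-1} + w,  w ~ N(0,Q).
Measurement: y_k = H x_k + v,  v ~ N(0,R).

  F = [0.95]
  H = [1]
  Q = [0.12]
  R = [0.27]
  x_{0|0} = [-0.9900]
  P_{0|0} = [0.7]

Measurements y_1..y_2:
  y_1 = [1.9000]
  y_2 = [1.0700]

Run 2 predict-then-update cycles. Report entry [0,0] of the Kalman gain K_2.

step 1: x^-=[-0.9405]  P^-=[0.7517]  S=[1.0217]  K=[0.7357]  nu=[2.8405]  x^+=[1.1494]  P^+=[0.1987]
step 2: x^-=[1.0919]  P^-=[0.2993]  S=[0.5693]  K=[0.5257]  nu=[-0.0219]  x^+=[1.0804]  P^+=[0.1419]

K[0,0] = 0.5257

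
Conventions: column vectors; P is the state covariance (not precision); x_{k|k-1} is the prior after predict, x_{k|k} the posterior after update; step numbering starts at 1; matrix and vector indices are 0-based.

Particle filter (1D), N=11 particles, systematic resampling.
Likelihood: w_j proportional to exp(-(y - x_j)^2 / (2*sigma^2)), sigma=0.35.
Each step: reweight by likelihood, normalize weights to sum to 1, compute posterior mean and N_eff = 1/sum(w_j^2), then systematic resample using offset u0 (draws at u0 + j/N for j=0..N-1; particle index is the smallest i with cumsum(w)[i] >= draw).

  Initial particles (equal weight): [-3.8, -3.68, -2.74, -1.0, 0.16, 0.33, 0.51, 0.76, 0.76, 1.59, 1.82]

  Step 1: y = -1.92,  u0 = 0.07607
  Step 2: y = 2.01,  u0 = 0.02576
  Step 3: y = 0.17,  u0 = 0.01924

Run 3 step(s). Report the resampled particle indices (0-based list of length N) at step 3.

resampled_idx = [0, 1, 2, 3, 4, 5, 6, 7, 8, 9, 10]

step 1: w=[0.0000, 0.0000, 0.6704, 0.3295, 0.0000, 0.0000, 0.0000, 0.0000, 0.0000, 0.0000, 0.0000]  mean=-2.1666  Neff=1.7919  idx=[2, 2, 2, 2, 2, 2, 2, 3, 3, 3, 3]
step 2: w=[0.0000, 0.0000, 0.0000, 0.0000, 0.0000, 0.0000, 0.0000, 0.2500, 0.2500, 0.2500, 0.2500]  mean=-1.0000  Neff=4.0000  idx=[7, 7, 7, 8, 8, 8, 9, 9, 10, 10, 10]
step 3: w=[0.0909, 0.0909, 0.0909, 0.0909, 0.0909, 0.0909, 0.0909, 0.0909, 0.0909, 0.0909, 0.0909]  mean=-1.0000  Neff=11.0000  idx=[0, 1, 2, 3, 4, 5, 6, 7, 8, 9, 10]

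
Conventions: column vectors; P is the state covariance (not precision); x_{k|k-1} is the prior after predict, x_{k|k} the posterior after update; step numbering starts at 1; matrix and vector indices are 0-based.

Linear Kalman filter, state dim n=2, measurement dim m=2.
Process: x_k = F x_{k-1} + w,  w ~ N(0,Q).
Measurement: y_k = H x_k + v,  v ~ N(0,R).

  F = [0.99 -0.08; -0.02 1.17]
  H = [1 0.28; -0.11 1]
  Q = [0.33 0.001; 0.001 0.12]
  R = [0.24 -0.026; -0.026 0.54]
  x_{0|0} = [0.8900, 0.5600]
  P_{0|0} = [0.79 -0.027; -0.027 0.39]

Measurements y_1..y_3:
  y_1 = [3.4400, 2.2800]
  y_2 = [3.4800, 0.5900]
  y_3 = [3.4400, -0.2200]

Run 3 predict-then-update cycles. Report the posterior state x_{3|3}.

x_post = [3.0799, 0.9651]

step 1: x^-=[0.8363, 0.6374]  P^-=[1.1111 -0.0825; -0.0825 0.6555]  S=[1.3563 -0.0446; -0.0446 1.2270]  K=[0.7976 -0.1378; 0.0924 0.5449]  nu=[2.4252, 1.7346]  x^+=[2.5317, 1.8068]  P^+=[0.2150 -0.0715; -0.0715 0.2840]
step 2: x^-=[2.3619, 2.0633]  P^-=[0.5539 -0.1128; -0.1128 0.5122]  S=[0.7709 -0.0528; -0.0528 1.0837]  K=[0.6688 -0.1277; 0.0732 0.4876]  nu=[0.5404, -1.2135]  x^+=[2.8782, 1.5111]  P^+=[0.1824 -0.0663; -0.0663 0.2541]
step 3: x^-=[2.7286, 1.7104]  P^-=[0.5209 -0.1033; -0.1033 0.4711]  S=[0.7400 -0.0515; -0.0515 1.0401]  K=[0.6564 -0.1219; 0.0712 0.4674]  nu=[0.2325, -1.6303]  x^+=[3.0799, 0.9651]  P^+=[0.1784 -0.0633; -0.0633 0.2436]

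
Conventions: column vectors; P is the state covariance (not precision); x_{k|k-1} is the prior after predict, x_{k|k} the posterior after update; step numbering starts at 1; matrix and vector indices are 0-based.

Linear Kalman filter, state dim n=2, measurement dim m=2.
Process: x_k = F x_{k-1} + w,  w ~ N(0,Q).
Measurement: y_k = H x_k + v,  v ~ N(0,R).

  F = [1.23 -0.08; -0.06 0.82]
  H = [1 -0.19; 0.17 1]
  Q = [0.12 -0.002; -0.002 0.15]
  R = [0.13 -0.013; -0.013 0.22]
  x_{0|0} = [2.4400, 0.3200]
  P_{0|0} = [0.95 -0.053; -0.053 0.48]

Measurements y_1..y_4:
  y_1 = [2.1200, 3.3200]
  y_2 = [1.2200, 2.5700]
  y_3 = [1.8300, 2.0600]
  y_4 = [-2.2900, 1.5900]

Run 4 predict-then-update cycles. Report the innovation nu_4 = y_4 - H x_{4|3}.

innov = [-4.6682, -0.0306]

step 1: x^-=[2.9756, 0.1160]  P^-=[1.5708 -0.1573; -0.1573 0.4814]  S=[1.7779 0.0103; 0.0103 0.6933]  K=[0.8995 0.1448; -0.1437 0.6579]  nu=[-0.8336, 2.6981]  x^+=[2.6167, 2.0110]  P^+=[0.1152 0.0006; 0.0006 0.1465]
step 2: x^-=[3.0576, 1.4920]  P^-=[0.2950 -0.0195; -0.0195 0.2489]  S=[0.4414 -0.0290; -0.0290 0.4708]  K=[0.6838 0.1072; -0.1175 0.5144]  nu=[-1.5541, 0.5582]  x^+=[2.0547, 1.9617]  P^+=[0.0875 -0.0002; -0.0002 0.1147]
step 3: x^-=[2.3704, 1.4853]  P^-=[0.2531 -0.0161; -0.0161 0.2275]  S=[0.3974 -0.0288; -0.0288 0.4493]  K=[0.6519 0.1016; -0.1136 0.4929]  nu=[-0.2582, 0.1717]  x^+=[2.2195, 1.5993]  P^+=[0.0834 -0.0003; -0.0003 0.1100]
step 4: x^-=[2.6021, 1.1783]  P^-=[0.2469 -0.0157; -0.0157 0.2243]  S=[0.3909 -0.0288; -0.0288 0.4461]  K=[0.6466 0.1007; -0.1130 0.4895]  nu=[-4.6682, -0.0306]  x^+=[-0.4193, 1.6908]  P^+=[0.0827 -0.0003; -0.0003 0.1092]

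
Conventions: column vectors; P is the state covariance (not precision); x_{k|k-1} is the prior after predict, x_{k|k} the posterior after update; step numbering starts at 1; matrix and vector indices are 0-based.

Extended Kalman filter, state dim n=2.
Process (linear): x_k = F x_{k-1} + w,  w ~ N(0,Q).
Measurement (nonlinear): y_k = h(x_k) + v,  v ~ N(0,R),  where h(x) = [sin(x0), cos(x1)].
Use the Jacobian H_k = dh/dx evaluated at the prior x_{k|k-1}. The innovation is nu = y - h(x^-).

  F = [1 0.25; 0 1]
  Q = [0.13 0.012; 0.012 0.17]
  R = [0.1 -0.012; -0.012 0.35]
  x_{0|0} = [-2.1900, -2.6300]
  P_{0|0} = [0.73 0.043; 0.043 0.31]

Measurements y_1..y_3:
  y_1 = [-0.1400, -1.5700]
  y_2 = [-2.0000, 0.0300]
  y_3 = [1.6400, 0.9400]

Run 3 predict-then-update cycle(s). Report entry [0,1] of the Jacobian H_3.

H_jac[0,1] = 0.0000

step 1: x^-=[-2.8475, -2.6300]  P^-=[0.9009 0.1325; 0.1325 0.4800]  H_jac=[-0.9571 0.0000; 0.0000 0.4896]  S=[0.9252 -0.0741; -0.0741 0.4650]  K=[-0.9327 -0.0091; -0.0979 0.4897]  nu=[0.1499, -0.6980]  x^+=[-2.9809, -2.9865]  P^+=[0.0973 0.0164; 0.0164 0.3525]
step 2: x^-=[-3.7276, -2.9865]  P^-=[0.2575 0.1165; 0.1165 0.5225]  H_jac=[-0.8332 0.0000; 0.0000 0.1545]  S=[0.2788 -0.0270; -0.0270 0.3625]  K=[-0.7705 -0.0077; -0.3290 0.1982]  nu=[-2.5530, 1.0180]  x^+=[-1.7685, -1.9449]  P^+=[0.0924 0.0423; 0.0423 0.4746]
step 3: x^-=[-2.2547, -1.9449]  P^-=[0.2732 0.1730; 0.1730 0.6446]  H_jac=[-0.6318 0.0000; 0.0000 0.9308]  S=[0.2091 -0.1137; -0.1137 0.9085]  K=[-0.7825 0.0793; -0.1755 0.6385]  nu=[2.4151, 1.3055]  x^+=[-4.0411, -1.5352]  P^+=[0.1254 0.0399; 0.0399 0.2423]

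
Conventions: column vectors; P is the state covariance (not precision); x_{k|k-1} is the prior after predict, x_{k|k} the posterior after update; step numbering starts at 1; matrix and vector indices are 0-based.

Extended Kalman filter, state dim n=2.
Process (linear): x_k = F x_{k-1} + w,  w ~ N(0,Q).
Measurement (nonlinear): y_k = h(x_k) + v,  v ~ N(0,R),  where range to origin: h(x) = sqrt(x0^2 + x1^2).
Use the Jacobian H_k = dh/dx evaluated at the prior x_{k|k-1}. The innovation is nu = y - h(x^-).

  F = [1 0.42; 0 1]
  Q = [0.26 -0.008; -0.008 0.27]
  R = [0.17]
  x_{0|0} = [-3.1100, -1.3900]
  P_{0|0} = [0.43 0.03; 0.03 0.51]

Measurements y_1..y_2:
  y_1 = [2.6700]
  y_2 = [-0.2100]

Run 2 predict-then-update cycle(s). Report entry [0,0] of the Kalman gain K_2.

K[0,0] = -0.6537

step 1: x^-=[-3.6938, -1.3900]  P^-=[0.8052 0.2362; 0.2362 0.7800]  H_jac=[-0.9359 -0.3522]  S=[1.1278]  K=[-0.7420; -0.4396]  nu=[-1.2767]  x^+=[-2.7465, -0.8288]  P^+=[0.1843 -0.1317; -0.1317 0.5620]
step 2: x^-=[-3.0946, -0.8288]  P^-=[0.4329 0.0964; 0.0964 0.8320]  H_jac=[-0.9660 -0.2587]  S=[0.6778]  K=[-0.6537; -0.4550]  nu=[-3.4137]  x^+=[-0.8630, 0.7244]  P^+=[0.1432 -0.1052; -0.1052 0.6917]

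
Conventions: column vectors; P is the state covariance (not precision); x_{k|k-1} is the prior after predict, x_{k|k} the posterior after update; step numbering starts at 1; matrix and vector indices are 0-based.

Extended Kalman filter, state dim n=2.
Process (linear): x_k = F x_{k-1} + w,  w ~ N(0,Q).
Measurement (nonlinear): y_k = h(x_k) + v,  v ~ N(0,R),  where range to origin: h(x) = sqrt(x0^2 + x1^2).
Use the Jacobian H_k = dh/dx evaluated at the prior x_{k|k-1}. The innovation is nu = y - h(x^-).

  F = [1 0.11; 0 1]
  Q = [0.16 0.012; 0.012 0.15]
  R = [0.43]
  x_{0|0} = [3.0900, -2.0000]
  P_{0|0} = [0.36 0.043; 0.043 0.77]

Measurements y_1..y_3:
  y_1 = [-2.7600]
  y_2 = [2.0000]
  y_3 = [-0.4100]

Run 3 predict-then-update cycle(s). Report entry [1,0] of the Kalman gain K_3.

step 1: x^-=[2.8700, -2.0000]  P^-=[0.5388 0.1397; 0.1397 0.9200]  H_jac=[0.8204 -0.5717]  S=[0.9623]  K=[0.3763; -0.4275]  nu=[-6.2581]  x^+=[0.5148, 0.6752]  P^+=[0.4025 0.2945; 0.2945 0.7441]
step 2: x^-=[0.5891, 0.6752]  P^-=[0.6363 0.3884; 0.3884 0.8941]  H_jac=[0.6574 0.7535]  S=[1.5975]  K=[0.4450; 0.5816]  nu=[1.1039]  x^+=[1.0804, 1.3173]  P^+=[0.3199 -0.0251; -0.0251 0.3538]
step 3: x^-=[1.2253, 1.3173]  P^-=[0.4786 0.0258; 0.0258 0.5038]  H_jac=[0.6811 0.7322]  S=[0.9479]  K=[0.3639; 0.4077]  nu=[-2.2090]  x^+=[0.4215, 0.4166]  P^+=[0.3531 -0.1148; -0.1148 0.3462]

K[1,0] = 0.4077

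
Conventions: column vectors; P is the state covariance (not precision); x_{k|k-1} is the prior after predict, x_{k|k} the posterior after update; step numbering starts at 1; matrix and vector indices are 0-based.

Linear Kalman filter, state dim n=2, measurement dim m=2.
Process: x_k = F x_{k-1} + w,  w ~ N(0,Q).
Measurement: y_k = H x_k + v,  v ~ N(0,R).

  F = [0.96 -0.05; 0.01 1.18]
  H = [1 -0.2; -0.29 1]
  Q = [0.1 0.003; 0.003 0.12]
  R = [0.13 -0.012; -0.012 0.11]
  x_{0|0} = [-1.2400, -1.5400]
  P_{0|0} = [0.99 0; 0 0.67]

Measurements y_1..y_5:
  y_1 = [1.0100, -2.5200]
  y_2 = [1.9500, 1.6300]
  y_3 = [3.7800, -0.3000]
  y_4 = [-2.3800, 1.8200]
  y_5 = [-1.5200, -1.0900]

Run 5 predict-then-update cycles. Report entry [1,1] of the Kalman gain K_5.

K[1,1] = 0.6859

step 1: x^-=[-1.1134, -1.8296]  P^-=[1.0141 -0.0270; -0.0270 1.0530]  S=[1.1970 -0.5453; -0.5453 1.2640]  K=[0.9160 0.1411; 0.2288 0.9380]  nu=[1.7575, -1.0133]  x^+=[0.3534, -2.3780]  P^+=[0.1256 0.0409; 0.0409 0.1123]
step 2: x^-=[0.4582, -2.8025]  P^-=[0.2121 0.0439; 0.0439 0.2774]  S=[0.3356 -0.0825; -0.0825 0.3797]  K=[0.6279 0.0902; 0.1447 0.7283]  nu=[0.9313, 4.5654]  x^+=[1.4546, 0.6572]  P^+=[0.0860 0.0273; 0.0273 0.0863]
step 3: x^-=[1.3635, 0.7901]  P^-=[0.1769 0.0297; 0.0297 0.2408]  S=[0.3046 -0.0801; -0.0801 0.3485]  K=[0.5798 0.0712; 0.1218 0.6943]  nu=[2.5745, -0.6947]  x^+=[2.8068, 0.6213]  P^+=[0.0793 0.0239; 0.0239 0.0818]
step 4: x^-=[2.6635, 0.7612]  P^-=[0.1710 0.0260; 0.0260 0.2345]  S=[0.3000 -0.0810; -0.0810 0.3438]  K=[0.5704 0.0657; 0.1159 0.6875]  nu=[-4.8912, 1.8312]  x^+=[-0.0063, 1.4534]  P^+=[0.0780 0.0230; 0.0230 0.0809]
step 5: x^-=[-0.0788, 1.7149]  P^-=[0.1698 0.0250; 0.0250 0.2332]  S=[0.2992 -0.0814; -0.0814 0.3430]  K=[0.5685 0.0643; 0.1144 0.6859]  nu=[-1.0983, -2.8277]  x^+=[-0.8849, -0.3504]  P^+=[0.0777 0.0228; 0.0228 0.0807]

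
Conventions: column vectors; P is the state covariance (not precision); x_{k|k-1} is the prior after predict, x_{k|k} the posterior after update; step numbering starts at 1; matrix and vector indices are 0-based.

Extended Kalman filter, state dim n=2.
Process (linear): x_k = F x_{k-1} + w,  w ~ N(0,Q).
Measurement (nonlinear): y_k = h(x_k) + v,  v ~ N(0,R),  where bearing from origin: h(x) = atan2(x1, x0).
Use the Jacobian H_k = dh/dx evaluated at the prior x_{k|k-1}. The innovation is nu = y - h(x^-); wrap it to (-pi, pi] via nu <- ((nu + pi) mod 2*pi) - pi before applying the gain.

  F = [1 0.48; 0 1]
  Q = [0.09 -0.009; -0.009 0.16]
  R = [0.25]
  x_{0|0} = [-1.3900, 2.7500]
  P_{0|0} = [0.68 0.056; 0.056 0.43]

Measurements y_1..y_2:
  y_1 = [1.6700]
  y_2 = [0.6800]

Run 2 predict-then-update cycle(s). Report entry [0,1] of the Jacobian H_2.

H_jac[0,1] = 0.1329

step 1: x^-=[-0.0700, 2.7500]  P^-=[0.9228 0.2534; 0.2534 0.5900]  H_jac=[-0.3634 -0.0093]  S=[0.3736]  K=[-0.9039; -0.2611]  nu=[0.0738]  x^+=[-0.1367, 2.7307]  P^+=[0.6176 0.1652; 0.1652 0.5645]
step 2: x^-=[1.1741, 2.7307]  P^-=[0.9963 0.4272; 0.4272 0.7245]  H_jac=[-0.3091 0.1329]  S=[0.3229]  K=[-0.7779; -0.1107]  nu=[-0.4847]  x^+=[1.5512, 2.7844]  P^+=[0.8009 0.3994; 0.3994 0.7206]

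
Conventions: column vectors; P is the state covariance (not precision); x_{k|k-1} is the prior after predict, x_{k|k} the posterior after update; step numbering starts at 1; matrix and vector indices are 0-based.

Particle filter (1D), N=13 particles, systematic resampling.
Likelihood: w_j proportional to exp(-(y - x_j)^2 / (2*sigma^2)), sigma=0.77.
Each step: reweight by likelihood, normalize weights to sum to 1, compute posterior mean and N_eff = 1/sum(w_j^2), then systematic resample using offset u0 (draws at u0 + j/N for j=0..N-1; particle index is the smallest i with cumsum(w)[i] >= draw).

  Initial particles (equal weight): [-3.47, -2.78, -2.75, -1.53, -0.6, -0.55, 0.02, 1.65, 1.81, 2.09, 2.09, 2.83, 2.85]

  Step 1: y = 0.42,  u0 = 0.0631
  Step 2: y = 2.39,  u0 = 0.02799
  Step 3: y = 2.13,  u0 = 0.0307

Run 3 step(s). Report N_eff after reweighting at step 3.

step 1: w=[0.0000, 0.0001, 0.0001, 0.0164, 0.1689, 0.1836, 0.3548, 0.1134, 0.0796, 0.0387, 0.0387, 0.0030, 0.0028]  mean=0.2884  Neff=4.7487  idx=[4, 4, 5, 5, 6, 6, 6, 6, 6, 7, 7, 8, 10]
step 2: w=[0.0002, 0.0002, 0.0002, 0.0002, 0.0029, 0.0029, 0.0029, 0.0029, 0.0029, 0.2110, 0.2110, 0.2521, 0.3104]  mean=1.8012  Neff=4.0162  idx=[9, 9, 9, 10, 10, 10, 11, 11, 11, 12, 12, 12, 12]
step 3: w=[0.0705, 0.0705, 0.0705, 0.0705, 0.0705, 0.0705, 0.0785, 0.0785, 0.0785, 0.0855, 0.0855, 0.0855, 0.0855]  mean=1.8381  Neff=12.9079  idx=[0, 1, 2, 3, 4, 5, 6, 7, 8, 9, 10, 11, 12]

N_eff = 12.9079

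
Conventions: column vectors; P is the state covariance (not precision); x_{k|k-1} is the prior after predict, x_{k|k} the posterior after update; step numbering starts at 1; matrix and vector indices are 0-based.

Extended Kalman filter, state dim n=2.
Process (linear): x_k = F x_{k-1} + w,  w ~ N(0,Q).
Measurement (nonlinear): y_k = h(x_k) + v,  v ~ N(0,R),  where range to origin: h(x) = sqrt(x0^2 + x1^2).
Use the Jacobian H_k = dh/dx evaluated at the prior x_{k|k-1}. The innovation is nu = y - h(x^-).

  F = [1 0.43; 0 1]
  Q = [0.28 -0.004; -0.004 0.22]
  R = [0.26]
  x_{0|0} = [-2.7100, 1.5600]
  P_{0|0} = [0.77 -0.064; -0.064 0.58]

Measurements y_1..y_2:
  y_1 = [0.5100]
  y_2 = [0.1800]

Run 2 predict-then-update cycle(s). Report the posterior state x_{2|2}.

x_post = [-0.5443, 0.2903]

step 1: x^-=[-2.0392, 1.5600]  P^-=[1.1022 0.1814; 0.1814 0.8000]  H_jac=[-0.7942 0.6076]  S=[1.0756]  K=[-0.7114; 0.3180]  nu=[-2.0575]  x^+=[-0.5754, 0.9058]  P^+=[0.5578 0.4247; 0.4247 0.6912]
step 2: x^-=[-0.1859, 0.9058]  P^-=[1.3309 0.7180; 0.7180 0.9112]  H_jac=[-0.2011 0.9796]  S=[0.9054]  K=[0.4812; 0.8265]  nu=[-0.7447]  x^+=[-0.5443, 0.2903]  P^+=[1.1212 0.3579; 0.3579 0.2928]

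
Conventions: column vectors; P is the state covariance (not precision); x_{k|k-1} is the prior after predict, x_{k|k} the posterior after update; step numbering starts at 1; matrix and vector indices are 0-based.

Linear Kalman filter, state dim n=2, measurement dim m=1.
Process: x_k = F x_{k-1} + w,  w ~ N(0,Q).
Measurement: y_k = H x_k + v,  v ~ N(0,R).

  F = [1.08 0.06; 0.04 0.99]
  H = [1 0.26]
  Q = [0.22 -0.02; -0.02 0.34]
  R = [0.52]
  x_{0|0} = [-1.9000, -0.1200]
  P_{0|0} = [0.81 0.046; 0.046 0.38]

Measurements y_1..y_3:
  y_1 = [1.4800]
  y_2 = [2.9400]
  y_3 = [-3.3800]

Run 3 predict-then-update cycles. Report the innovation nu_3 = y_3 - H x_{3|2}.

innov = [-5.4495]

step 1: x^-=[-2.0592, -0.1948]  P^-=[1.1721 0.0869; 0.0869 0.7174]  S=[1.7858]  K=[0.6690; 0.1531]  nu=[3.5898]  x^+=[0.3424, 0.3548]  P^+=[0.3729 -0.0960; -0.0960 0.6755]
step 2: x^-=[0.3911, 0.3649]  P^-=[0.6449 -0.0667; -0.0667 0.9951]  S=[1.1975]  K=[0.5241; 0.1604]  nu=[2.4540]  x^+=[1.6772, 0.7585]  P^+=[0.3160 -0.1673; -0.1673 0.9643]
step 3: x^-=[1.8568, 0.8180]  P^-=[0.5704 -0.1284; -0.1284 1.2723]  S=[1.1096]  K=[0.4839; 0.1824]  nu=[-5.4495]  x^+=[-0.7804, -0.1762]  P^+=[0.3105 -0.2263; -0.2263 1.2354]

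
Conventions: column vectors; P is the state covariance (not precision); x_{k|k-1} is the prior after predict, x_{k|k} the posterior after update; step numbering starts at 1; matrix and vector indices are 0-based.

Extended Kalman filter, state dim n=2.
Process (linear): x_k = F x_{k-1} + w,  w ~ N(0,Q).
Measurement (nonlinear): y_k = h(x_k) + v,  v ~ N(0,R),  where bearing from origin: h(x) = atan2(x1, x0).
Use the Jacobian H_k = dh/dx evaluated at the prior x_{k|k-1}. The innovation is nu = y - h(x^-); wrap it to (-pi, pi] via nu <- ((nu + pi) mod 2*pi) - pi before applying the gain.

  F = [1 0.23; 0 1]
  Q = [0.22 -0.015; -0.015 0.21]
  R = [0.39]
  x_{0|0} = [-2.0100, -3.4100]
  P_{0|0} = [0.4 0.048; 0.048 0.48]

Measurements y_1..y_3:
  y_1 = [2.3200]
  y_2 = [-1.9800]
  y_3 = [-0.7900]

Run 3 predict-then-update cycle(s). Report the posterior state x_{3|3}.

x_post = [-4.2685, -3.6675]

step 1: x^-=[-2.7943, -3.4100]  P^-=[0.6675 0.1434; 0.1434 0.6900]  H_jac=[0.1754 -0.1438]  S=[0.4176]  K=[0.2311; -0.1773]  nu=[-1.7059]  x^+=[-3.1885, -3.1075]  P^+=[0.6452 0.1605; 0.1605 0.6769]
step 2: x^-=[-3.9032, -3.1075]  P^-=[0.9748 0.3012; 0.3012 0.8869]  H_jac=[0.1248 -0.1568]  S=[0.4152]  K=[0.1794; -0.2444]  nu=[0.4892]  x^+=[-3.8155, -3.2271]  P^+=[0.9615 0.3194; 0.3194 0.8621]
step 3: x^-=[-4.5577, -3.2271]  P^-=[1.3740 0.5027; 0.5027 1.0721]  H_jac=[0.1035 -0.1461]  S=[0.4124]  K=[0.1666; -0.2538]  nu=[1.7355]  x^+=[-4.2685, -3.6675]  P^+=[1.3625 0.5201; 0.5201 1.0455]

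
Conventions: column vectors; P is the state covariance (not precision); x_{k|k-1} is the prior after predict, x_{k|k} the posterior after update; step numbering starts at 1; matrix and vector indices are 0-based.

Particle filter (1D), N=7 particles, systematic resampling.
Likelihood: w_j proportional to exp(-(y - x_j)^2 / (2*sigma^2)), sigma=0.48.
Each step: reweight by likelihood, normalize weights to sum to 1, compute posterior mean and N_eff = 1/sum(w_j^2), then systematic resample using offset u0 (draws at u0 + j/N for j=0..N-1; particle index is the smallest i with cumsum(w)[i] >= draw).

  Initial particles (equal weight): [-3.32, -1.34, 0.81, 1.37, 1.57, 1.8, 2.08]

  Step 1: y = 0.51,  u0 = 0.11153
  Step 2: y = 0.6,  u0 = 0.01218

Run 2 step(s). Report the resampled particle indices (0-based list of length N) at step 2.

resampled_idx = [0, 0, 1, 2, 3, 3, 4]

step 1: w=[0.0000, 0.0005, 0.7196, 0.1757, 0.0764, 0.0236, 0.0042]  mean=0.9940  Neff=1.8015  idx=[2, 2, 2, 2, 2, 3, 4]
step 2: w=[0.1836, 0.1836, 0.1836, 0.1836, 0.1836, 0.0558, 0.0262]  mean=0.8612  Neff=5.8025  idx=[0, 0, 1, 2, 3, 3, 4]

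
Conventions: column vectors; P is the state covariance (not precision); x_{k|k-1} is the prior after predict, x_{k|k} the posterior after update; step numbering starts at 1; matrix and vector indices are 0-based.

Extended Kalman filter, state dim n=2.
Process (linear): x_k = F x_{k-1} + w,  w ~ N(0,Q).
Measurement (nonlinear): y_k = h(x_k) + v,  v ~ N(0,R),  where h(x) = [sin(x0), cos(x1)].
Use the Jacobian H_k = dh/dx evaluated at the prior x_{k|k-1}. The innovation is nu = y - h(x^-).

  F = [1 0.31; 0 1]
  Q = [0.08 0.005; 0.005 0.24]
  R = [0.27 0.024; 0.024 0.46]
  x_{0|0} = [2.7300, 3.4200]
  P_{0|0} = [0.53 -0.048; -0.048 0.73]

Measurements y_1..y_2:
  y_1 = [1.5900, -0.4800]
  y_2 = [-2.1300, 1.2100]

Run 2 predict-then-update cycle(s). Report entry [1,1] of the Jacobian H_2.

step 1: x^-=[3.7902, 3.4200]  P^-=[0.6504 0.1833; 0.1833 0.9700]  H_jac=[-0.7969 0.0000; 0.0000 0.2748]  S=[0.6831 -0.0161; -0.0161 0.5333]  K=[-0.7571 0.0715; -0.2022 0.4938]  nu=[2.1941, 0.4815]  x^+=[2.1635, 3.2141]  P^+=[0.2544 0.0536; 0.0536 0.8088]
step 2: x^-=[3.1598, 3.2141]  P^-=[0.4453 0.3094; 0.3094 1.0488]  H_jac=[-0.9998 0.0000; 0.0000 0.0725]  S=[0.7152 0.0016; 0.0016 0.4655]  K=[-0.6227 0.0503; -0.4329 0.1648]  nu=[-2.1117, 2.2074]  x^+=[4.5858, 4.4920]  P^+=[0.1669 0.1129; 0.1129 0.9024]

H_jac[1,1] = 0.0725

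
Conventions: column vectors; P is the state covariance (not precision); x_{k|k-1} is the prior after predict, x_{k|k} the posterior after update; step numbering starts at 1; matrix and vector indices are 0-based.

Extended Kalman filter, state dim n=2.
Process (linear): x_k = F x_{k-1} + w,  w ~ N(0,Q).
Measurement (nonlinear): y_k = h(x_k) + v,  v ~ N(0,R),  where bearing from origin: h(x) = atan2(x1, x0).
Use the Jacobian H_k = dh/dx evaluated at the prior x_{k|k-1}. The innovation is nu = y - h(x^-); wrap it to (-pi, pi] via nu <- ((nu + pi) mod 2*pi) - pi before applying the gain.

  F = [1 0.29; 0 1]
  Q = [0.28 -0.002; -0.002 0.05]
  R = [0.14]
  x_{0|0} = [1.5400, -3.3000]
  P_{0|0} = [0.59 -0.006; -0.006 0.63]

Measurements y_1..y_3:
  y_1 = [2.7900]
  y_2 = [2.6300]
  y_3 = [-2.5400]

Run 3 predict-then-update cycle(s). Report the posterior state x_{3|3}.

x_post = [-5.2737, -3.7143]

step 1: x^-=[0.5830, -3.3000]  P^-=[0.9195 0.1747; 0.1747 0.6800]  H_jac=[0.2939 0.0519]  S=[0.2266]  K=[1.2326; 0.3824]  nu=[-2.0973]  x^+=[-2.0022, -4.1020]  P^+=[0.5753 0.0679; 0.0679 0.6469]
step 2: x^-=[-3.1917, -4.1020]  P^-=[0.9490 0.2535; 0.2535 0.6969]  H_jac=[0.1518 -0.1182]  S=[0.1625]  K=[0.7025; -0.2698]  nu=[-1.4211]  x^+=[-4.1900, -3.7186]  P^+=[0.8689 0.2843; 0.2843 0.6850]
step 3: x^-=[-5.2684, -3.7186]  P^-=[1.3714 0.4810; 0.4810 0.7350]  H_jac=[0.0894 -0.1267]  S=[0.1519]  K=[0.4063; -0.3300]  nu=[-0.0130]  x^+=[-5.2737, -3.7143]  P^+=[1.3463 0.5013; 0.5013 0.7185]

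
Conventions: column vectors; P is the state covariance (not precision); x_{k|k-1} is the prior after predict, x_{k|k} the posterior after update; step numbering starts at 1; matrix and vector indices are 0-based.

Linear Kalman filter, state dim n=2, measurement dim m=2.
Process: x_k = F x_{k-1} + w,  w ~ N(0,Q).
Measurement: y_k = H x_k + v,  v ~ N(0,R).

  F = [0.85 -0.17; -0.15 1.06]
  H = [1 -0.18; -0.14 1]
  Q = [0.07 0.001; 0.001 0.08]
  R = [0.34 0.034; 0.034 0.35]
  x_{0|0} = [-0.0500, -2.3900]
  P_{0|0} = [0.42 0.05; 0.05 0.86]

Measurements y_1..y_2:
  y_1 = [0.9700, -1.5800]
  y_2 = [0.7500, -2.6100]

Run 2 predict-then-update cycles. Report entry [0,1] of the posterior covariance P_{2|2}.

step 1: x^-=[0.3638, -2.5259]  P^-=[0.3839 -0.1612; -0.1612 1.0398]  S=[0.8156 -0.3722; -0.3722 1.4425]  K=[0.4967 -0.0208; -0.1032 0.7099]  nu=[0.1515, 0.9968]  x^+=[0.4183, -1.8339]  P^+=[0.1743 0.0340; 0.0340 0.2497]
step 2: x^-=[0.6673, -2.0067]  P^-=[0.1933 -0.0347; -0.0347 0.3537]  S=[0.5573 -0.0923; -0.0923 0.7172]  K=[0.3513 -0.0409; -0.0958 0.4876]  nu=[-0.2785, -0.5099]  x^+=[0.5903, -2.2286]  P^+=[0.1207 0.0145; 0.0145 0.1694]

P_post[0,1] = 0.0145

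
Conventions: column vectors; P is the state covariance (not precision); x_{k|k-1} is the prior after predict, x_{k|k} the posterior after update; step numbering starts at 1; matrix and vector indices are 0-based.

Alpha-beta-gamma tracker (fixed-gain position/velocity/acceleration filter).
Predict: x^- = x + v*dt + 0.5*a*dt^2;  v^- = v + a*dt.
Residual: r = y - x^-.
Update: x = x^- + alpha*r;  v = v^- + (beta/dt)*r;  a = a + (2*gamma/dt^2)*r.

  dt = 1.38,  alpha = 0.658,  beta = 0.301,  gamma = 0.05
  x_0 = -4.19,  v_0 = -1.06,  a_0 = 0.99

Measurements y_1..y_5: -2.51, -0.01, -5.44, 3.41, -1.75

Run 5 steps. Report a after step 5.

a_post = 0.2464

step 1: x_pred=-4.7101  r=2.2001  x^+=-3.2624  v^+=0.7861  a^+=1.1055
step 2: x_pred=-1.1250  r=1.1150  x^+=-0.3913  v^+=2.5549  a^+=1.1641
step 3: x_pred=4.2429  r=-9.6829  x^+=-2.1285  v^+=2.0493  a^+=0.6556
step 4: x_pred=1.3239  r=2.0861  x^+=2.6966  v^+=3.4091  a^+=0.7652
step 5: x_pred=8.1297  r=-9.8797  x^+=1.6289  v^+=2.3101  a^+=0.2464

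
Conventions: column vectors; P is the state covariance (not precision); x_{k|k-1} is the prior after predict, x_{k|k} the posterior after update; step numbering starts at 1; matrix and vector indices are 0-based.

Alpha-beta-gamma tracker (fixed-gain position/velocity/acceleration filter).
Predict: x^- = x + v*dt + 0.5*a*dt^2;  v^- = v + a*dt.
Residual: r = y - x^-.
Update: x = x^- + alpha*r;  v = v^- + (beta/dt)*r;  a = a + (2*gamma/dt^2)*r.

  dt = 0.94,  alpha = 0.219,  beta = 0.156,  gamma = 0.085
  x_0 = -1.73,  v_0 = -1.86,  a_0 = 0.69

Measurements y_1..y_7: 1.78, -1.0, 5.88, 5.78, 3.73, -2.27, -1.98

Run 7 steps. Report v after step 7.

v_post = -1.5614

step 1: x_pred=-3.1736  r=4.9536  x^+=-2.0887  v^+=-0.3893  a^+=1.6430
step 2: x_pred=-1.7288  r=0.7288  x^+=-1.5692  v^+=1.2761  a^+=1.7833
step 3: x_pred=0.4182  r=5.4618  x^+=1.6143  v^+=3.8588  a^+=2.8341
step 4: x_pred=6.4937  r=-0.7137  x^+=6.3374  v^+=6.4044  a^+=2.6968
step 5: x_pred=13.5489  r=-9.8189  x^+=11.3986  v^+=7.3098  a^+=0.8077
step 6: x_pred=18.6266  r=-20.8966  x^+=14.0503  v^+=4.6011  a^+=-3.2127
step 7: x_pred=16.9559  r=-18.9359  x^+=12.8089  v^+=-1.5614  a^+=-6.8559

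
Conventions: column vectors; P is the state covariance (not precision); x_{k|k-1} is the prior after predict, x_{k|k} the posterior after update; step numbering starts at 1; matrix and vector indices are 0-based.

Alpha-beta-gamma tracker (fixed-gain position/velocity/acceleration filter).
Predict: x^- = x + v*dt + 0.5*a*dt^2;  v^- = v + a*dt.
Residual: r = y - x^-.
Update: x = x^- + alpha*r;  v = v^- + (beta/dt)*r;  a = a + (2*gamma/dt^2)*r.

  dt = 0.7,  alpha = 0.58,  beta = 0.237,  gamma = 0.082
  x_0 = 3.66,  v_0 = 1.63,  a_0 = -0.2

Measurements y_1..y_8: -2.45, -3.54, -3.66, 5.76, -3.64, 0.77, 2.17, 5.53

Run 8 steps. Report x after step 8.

x_post = 5.2134

step 1: x_pred=4.7520  r=-7.2020  x^+=0.5748  v^+=-0.9484  a^+=-2.6105
step 2: x_pred=-0.7286  r=-2.8114  x^+=-2.3592  v^+=-3.7276  a^+=-3.5514
step 3: x_pred=-5.8386  r=2.1786  x^+=-4.5750  v^+=-5.4760  a^+=-2.8223
step 4: x_pred=-9.0996  r=14.8596  x^+=-0.4810  v^+=-2.4205  a^+=2.1512
step 5: x_pred=-1.6484  r=-1.9916  x^+=-2.8035  v^+=-1.5890  a^+=1.4846
step 6: x_pred=-3.5521  r=4.3221  x^+=-1.0453  v^+=0.9136  a^+=2.9312
step 7: x_pred=0.3124  r=1.8576  x^+=1.3898  v^+=3.5943  a^+=3.5529
step 8: x_pred=4.7763  r=0.7537  x^+=5.2134  v^+=6.3365  a^+=3.8052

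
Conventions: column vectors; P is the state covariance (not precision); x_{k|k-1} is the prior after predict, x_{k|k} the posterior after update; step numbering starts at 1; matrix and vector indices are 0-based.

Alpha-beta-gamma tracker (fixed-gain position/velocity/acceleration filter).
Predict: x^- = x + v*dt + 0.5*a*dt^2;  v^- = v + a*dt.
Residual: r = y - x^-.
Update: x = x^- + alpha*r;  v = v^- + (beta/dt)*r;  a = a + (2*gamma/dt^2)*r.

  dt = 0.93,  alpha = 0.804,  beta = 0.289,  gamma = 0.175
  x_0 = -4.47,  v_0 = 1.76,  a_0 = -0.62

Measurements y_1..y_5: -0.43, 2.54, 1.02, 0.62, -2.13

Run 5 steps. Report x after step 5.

step 1: x_pred=-3.1013  r=2.6713  x^+=-0.9536  v^+=2.0135  a^+=0.4610
step 2: x_pred=1.1184  r=1.4216  x^+=2.2614  v^+=2.8840  a^+=1.0363
step 3: x_pred=5.3917  r=-4.3717  x^+=1.8768  v^+=2.4893  a^+=-0.7328
step 4: x_pred=3.8750  r=-3.2550  x^+=1.2580  v^+=0.7963  a^+=-2.0500
step 5: x_pred=1.1120  r=-3.2420  x^+=-1.4946  v^+=-2.1176  a^+=-3.3619

x_post = -1.4946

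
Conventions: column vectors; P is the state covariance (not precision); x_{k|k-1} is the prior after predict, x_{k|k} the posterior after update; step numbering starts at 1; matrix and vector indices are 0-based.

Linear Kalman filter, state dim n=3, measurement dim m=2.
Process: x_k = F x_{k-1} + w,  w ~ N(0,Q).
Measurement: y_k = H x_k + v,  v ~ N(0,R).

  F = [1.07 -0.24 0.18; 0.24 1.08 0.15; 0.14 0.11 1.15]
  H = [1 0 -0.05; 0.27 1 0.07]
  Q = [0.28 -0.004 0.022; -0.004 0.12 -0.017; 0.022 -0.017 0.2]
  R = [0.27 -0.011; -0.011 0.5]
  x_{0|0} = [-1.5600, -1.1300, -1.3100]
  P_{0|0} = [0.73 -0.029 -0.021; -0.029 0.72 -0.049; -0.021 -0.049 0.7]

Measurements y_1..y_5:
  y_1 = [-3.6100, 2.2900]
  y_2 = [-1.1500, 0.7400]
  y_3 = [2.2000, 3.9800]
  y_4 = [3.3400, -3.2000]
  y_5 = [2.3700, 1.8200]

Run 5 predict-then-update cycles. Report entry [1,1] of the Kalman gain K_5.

step 1: x^-=[-1.6338, -1.7913, -1.8492]  P^-=[1.1910 -0.0281 0.2410; -0.0281 0.9852 0.1408; 0.2410 0.1408 1.1287]  S=[1.4397 0.2850; 0.2850 1.5912]  K=[0.8090 0.0501; -0.1527 0.6479; 0.0962 0.1618]  nu=[-2.0687, 4.6519]  x^+=[-3.0742, 1.5388, -1.2955]  P^+=[0.2217 -0.0491 0.0774; -0.0491 0.3400 -0.0156; 0.0774 -0.0156 1.0649]
step 2: x^-=[-3.8919, 0.7297, -1.7510]  P^-=[0.6444 -0.0471 0.3638; -0.0471 0.5284 0.2092; 0.3638 0.2092 1.6362]  S=[0.8821 0.1203; 0.1203 1.1010]  K=[0.7015 0.0618; -0.1329 0.4962; 0.2714 0.3536]  nu=[2.6544, 1.1837]  x^+=[-1.9569, 0.9643, -0.6119]  P^+=[0.1957 -0.0395 0.1399; -0.0395 0.2576 0.0373; 0.1399 0.0373 1.4105]
step 3: x^-=[-2.4354, 0.4800, -0.8716]  P^-=[0.6356 0.0086 0.4993; 0.0086 0.4652 0.3450; 0.4993 0.3450 2.1257]  S=[0.8609 0.1728; 0.1728 1.0937]  K=[0.6917 0.0875; -0.1035 0.4658; 0.3524 0.5190]  nu=[4.5918, 4.2186]  x^+=[1.1097, 1.9701, 2.9361]  P^+=[0.1944 -0.0284 0.1725; -0.0284 0.2352 0.0928; 0.1725 0.0928 1.6609]
step 4: x^-=[1.2430, 2.8344, 3.7485]  P^-=[0.6430 0.0484 0.5791; 0.0484 0.4707 0.4670; 0.5791 0.4670 2.4813]  S=[0.8612 0.2117; 0.2117 1.1432]  K=[0.6878 0.1023; -0.0859 0.4677; 0.3740 0.6280]  nu=[2.2844, -6.6324]  x^+=[2.1356, -0.4637, 0.4381]  P^+=[0.1938 -0.0217 0.1846; -0.0217 0.2313 0.1333; 0.1846 0.1333 1.8106]
step 5: x^-=[2.4753, 0.0775, 0.7518]  P^-=[0.6446 0.0696 0.6156; 0.0696 0.4869 0.5480; 0.6156 0.5480 2.6937]  S=[0.8598 0.2306; 0.2306 1.1847]  K=[0.6848 0.1088; -0.0782 0.4745; 0.3745 0.6891]  nu=[-0.0677, 1.0216]  x^+=[2.5400, 0.5675, 1.4304]  P^+=[0.1931 -0.0185 0.1881; -0.0185 0.2321 0.1573; 0.1881 0.1573 1.8914]

K[1,1] = 0.4745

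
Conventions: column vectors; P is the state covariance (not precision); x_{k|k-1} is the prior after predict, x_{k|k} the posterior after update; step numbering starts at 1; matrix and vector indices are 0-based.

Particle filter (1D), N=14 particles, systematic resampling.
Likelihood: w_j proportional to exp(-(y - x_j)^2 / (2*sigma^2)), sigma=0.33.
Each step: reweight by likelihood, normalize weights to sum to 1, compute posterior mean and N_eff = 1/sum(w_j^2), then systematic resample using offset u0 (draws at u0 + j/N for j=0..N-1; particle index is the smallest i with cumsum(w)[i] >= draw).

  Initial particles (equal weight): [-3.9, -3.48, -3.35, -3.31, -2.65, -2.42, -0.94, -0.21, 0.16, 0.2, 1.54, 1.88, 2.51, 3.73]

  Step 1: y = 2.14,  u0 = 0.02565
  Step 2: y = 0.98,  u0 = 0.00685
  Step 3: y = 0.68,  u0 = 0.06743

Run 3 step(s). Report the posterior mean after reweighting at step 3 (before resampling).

post_mean = 1.5437

step 1: w=[0.0000, 0.0000, 0.0000, 0.0000, 0.0000, 0.0000, 0.0000, 0.0000, 0.0000, 0.0000, 0.1313, 0.5028, 0.3658, 0.0000]  mean=2.0658  Neff=2.4757  idx=[10, 10, 11, 11, 11, 11, 11, 11, 11, 12, 12, 12, 12, 12]
step 2: w=[0.3680, 0.3680, 0.0377, 0.0377, 0.0377, 0.0377, 0.0377, 0.0377, 0.0377, 0.0000, 0.0000, 0.0000, 0.0000, 0.0000]  mean=1.6298  Neff=3.5606  idx=[0, 0, 0, 0, 0, 0, 1, 1, 1, 1, 1, 3, 5, 7]
step 3: w=[0.0899, 0.0899, 0.0899, 0.0899, 0.0899, 0.0899, 0.0899, 0.0899, 0.0899, 0.0899, 0.0899, 0.0036, 0.0036, 0.0036]  mean=1.5437  Neff=11.2371  idx=[0, 1, 2, 3, 3, 4, 5, 6, 7, 7, 8, 9, 10, 12]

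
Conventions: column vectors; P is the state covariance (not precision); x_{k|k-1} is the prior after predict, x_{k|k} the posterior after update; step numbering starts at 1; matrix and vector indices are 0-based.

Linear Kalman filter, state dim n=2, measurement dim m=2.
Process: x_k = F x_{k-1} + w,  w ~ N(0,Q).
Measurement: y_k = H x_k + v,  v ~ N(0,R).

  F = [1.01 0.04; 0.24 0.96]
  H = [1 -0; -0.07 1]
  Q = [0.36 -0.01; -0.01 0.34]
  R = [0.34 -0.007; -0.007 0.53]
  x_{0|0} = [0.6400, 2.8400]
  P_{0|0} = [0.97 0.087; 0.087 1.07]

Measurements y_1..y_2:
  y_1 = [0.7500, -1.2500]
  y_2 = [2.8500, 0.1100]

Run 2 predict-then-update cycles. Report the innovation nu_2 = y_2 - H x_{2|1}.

step 1: x^-=[0.7600, 2.8800]  P^-=[1.3582 0.3514; 0.3514 1.4221]  S=[1.6982 0.2493; 0.2493 1.9095]  K=[0.7953 0.0304; 0.1014 0.7186]  nu=[-0.0100, -4.0768]  x^+=[0.6282, -0.0506]  P^+=[0.2702 0.0295; 0.0295 0.3822]
step 2: x^-=[0.6324, 0.1022]  P^-=[0.6386 0.0990; 0.0990 0.7214]  S=[0.9786 0.0473; 0.0473 1.2406]  K=[0.6517 0.0189; 0.0735 0.5731]  nu=[2.2176, 0.0521]  x^+=[2.0785, 0.2950]  P^+=[0.2214 0.0210; 0.0210 0.3047]

innov = [2.2176, 0.0521]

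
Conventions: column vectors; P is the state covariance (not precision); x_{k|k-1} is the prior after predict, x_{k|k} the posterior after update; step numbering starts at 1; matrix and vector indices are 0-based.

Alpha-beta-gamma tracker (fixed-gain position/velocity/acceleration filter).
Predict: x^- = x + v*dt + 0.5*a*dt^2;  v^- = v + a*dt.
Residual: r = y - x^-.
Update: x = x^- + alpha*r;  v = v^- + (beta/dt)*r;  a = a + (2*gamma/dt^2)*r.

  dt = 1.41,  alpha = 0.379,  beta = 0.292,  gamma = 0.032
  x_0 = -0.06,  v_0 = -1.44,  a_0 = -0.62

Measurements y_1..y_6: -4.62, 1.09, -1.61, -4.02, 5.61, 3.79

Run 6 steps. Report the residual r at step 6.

step 1: x_pred=-2.7067  r=-1.9133  x^+=-3.4318  v^+=-2.7104  a^+=-0.6816
step 2: x_pred=-7.9311  r=9.0211  x^+=-4.5121  v^+=-1.8033  a^+=-0.3912
step 3: x_pred=-7.4436  r=5.8336  x^+=-5.2326  v^+=-1.1468  a^+=-0.2034
step 4: x_pred=-7.0518  r=3.0318  x^+=-5.9027  v^+=-0.8057  a^+=-0.1058
step 5: x_pred=-7.1439  r=12.7539  x^+=-2.3102  v^+=1.6864  a^+=0.3048
step 6: x_pred=0.3705  r=3.4195  x^+=1.6665  v^+=2.8242  a^+=0.4148

resid = 3.4195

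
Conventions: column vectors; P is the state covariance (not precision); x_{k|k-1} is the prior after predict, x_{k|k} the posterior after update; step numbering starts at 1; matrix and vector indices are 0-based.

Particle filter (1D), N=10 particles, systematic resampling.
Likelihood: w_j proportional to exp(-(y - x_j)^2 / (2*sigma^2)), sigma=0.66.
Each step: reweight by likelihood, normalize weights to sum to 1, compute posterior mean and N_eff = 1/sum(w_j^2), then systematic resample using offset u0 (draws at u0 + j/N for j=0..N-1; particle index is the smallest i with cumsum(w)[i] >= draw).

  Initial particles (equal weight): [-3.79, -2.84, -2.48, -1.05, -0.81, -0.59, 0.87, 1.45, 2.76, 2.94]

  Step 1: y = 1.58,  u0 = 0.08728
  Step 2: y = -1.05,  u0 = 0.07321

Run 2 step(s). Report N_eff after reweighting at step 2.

N_eff = 3.5341

step 1: w=[0.0000, 0.0000, 0.0000, 0.0002, 0.0008, 0.0024, 0.2999, 0.5246, 0.1082, 0.0640]  mean=1.5060  Neff=2.6252  idx=[6, 6, 6, 7, 7, 7, 7, 7, 8, 9]
step 2: w=[0.3064, 0.3064, 0.3064, 0.0162, 0.0162, 0.0162, 0.0162, 0.0162, 0.0000, 0.0000]  mean=0.9169  Neff=3.5341  idx=[0, 0, 0, 1, 1, 1, 2, 2, 2, 6]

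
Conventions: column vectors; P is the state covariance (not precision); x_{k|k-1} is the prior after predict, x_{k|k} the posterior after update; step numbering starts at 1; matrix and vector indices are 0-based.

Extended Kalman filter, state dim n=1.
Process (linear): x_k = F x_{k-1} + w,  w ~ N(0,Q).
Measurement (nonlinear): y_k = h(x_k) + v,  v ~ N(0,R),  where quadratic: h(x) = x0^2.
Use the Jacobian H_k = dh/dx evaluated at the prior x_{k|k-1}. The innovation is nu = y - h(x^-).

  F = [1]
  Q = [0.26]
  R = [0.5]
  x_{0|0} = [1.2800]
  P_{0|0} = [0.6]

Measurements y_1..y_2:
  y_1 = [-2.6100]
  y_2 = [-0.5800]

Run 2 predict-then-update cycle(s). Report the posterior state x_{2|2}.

x_post = [-0.0661]

step 1: x^-=[1.2800]  P^-=[0.8600]  H_jac=[2.5600]  S=[6.1361]  K=[0.3588]  nu=[-4.2484]  x^+=[-0.2443]  P^+=[0.0701]
step 2: x^-=[-0.2443]  P^-=[0.3301]  H_jac=[-0.4886]  S=[0.5788]  K=[-0.2786]  nu=[-0.6397]  x^+=[-0.0661]  P^+=[0.2851]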